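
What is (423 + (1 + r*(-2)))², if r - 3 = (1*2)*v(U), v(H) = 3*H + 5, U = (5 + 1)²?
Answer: 1156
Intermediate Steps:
U = 36 (U = 6² = 36)
v(H) = 5 + 3*H
r = 229 (r = 3 + (1*2)*(5 + 3*36) = 3 + 2*(5 + 108) = 3 + 2*113 = 3 + 226 = 229)
(423 + (1 + r*(-2)))² = (423 + (1 + 229*(-2)))² = (423 + (1 - 458))² = (423 - 457)² = (-34)² = 1156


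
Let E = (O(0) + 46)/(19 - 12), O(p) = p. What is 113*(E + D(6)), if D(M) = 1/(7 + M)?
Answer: 68365/91 ≈ 751.26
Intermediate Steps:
E = 46/7 (E = (0 + 46)/(19 - 12) = 46/7 ≈ 6.5714)
113*(E + D(6)) = 113*(46/7 + 1/(7 + 6)) = 113*(46/7 + 1/13) = 113*(605/91) = 68365/91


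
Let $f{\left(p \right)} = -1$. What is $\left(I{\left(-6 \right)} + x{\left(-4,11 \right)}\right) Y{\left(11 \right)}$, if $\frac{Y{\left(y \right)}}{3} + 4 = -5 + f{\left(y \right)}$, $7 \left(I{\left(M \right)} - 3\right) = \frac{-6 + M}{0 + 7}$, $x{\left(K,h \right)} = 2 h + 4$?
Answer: $- \frac{42270}{49} \approx -862.65$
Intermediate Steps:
$x{\left(K,h \right)} = 4 + 2 h$
$I{\left(M \right)} = \frac{141}{49} + \frac{M}{49}$ ($I{\left(M \right)} = 3 + \frac{\left(-6 + M\right) \frac{1}{0 + 7}}{7} = 3 + \frac{\left(-6 + M\right) \frac{1}{7}}{7} = 3 + \frac{- \frac{6}{7} + \frac{M}{7}}{7} = 3 + \left(- \frac{6}{49} + \frac{M}{49}\right) = \frac{141}{49} + \frac{M}{49}$)
$Y{\left(y \right)} = -30$ ($Y{\left(y \right)} = -12 + 3 \left(-5 - 1\right) = -12 + 3 \left(-6\right) = -12 - 18 = -30$)
$\left(I{\left(-6 \right)} + x{\left(-4,11 \right)}\right) Y{\left(11 \right)} = \left(\left(\frac{141}{49} + \frac{1}{49} \left(-6\right)\right) + \left(4 + 2 \cdot 11\right)\right) \left(-30\right) = \left(\left(\frac{141}{49} - \frac{6}{49}\right) + \left(4 + 22\right)\right) \left(-30\right) = \left(\frac{135}{49} + 26\right) \left(-30\right) = \frac{1409}{49} \left(-30\right) = - \frac{42270}{49}$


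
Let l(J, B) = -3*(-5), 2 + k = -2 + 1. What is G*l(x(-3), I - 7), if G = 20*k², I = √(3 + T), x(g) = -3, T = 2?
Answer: 2700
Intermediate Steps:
I = √5 (I = √(3 + 2) = √5 ≈ 2.2361)
k = -3 (k = -2 + (-2 + 1) = -2 - 1 = -3)
l(J, B) = 15
G = 180 (G = 20*(-3)² = 20*9 = 180)
G*l(x(-3), I - 7) = 180*15 = 2700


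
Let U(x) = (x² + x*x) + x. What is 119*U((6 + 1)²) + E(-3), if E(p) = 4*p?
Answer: 577257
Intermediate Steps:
U(x) = x + 2*x² (U(x) = (x² + x²) + x = 2*x² + x = x + 2*x²)
119*U((6 + 1)²) + E(-3) = 119*((6 + 1)²*(1 + 2*(6 + 1)²)) + 4*(-3) = 119*(7²*(1 + 2*7²)) - 12 = 119*(49*(1 + 2*49)) - 12 = 119*(49*(1 + 98)) - 12 = 119*(49*99) - 12 = 119*4851 - 12 = 577269 - 12 = 577257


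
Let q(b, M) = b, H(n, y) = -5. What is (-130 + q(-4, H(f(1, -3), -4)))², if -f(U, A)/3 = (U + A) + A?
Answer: 17956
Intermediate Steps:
f(U, A) = -6*A - 3*U (f(U, A) = -3*((U + A) + A) = -3*((A + U) + A) = -3*(U + 2*A) = -6*A - 3*U)
(-130 + q(-4, H(f(1, -3), -4)))² = (-130 - 4)² = (-134)² = 17956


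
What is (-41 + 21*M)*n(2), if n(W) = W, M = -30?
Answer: -1342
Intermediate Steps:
(-41 + 21*M)*n(2) = (-41 + 21*(-30))*2 = (-41 - 630)*2 = -671*2 = -1342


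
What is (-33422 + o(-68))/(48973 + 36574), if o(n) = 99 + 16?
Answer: -33307/85547 ≈ -0.38934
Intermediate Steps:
o(n) = 115
(-33422 + o(-68))/(48973 + 36574) = (-33422 + 115)/(48973 + 36574) = -33307/85547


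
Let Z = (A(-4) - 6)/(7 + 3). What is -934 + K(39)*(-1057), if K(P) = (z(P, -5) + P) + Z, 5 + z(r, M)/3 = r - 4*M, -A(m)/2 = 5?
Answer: -1058499/5 ≈ -2.1170e+5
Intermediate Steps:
A(m) = -10 (A(m) = -2*5 = -10)
z(r, M) = -15 - 12*M + 3*r (z(r, M) = -15 + 3*(r - 4*M) = -15 + (-12*M + 3*r) = -15 - 12*M + 3*r)
Z = -8/5 (Z = (-10 - 6)/(7 + 3) = -16/10 = -16*⅒ = -8/5 ≈ -1.6000)
K(P) = 217/5 + 4*P (K(P) = ((-15 - 12*(-5) + 3*P) + P) - 8/5 = ((-15 + 60 + 3*P) + P) - 8/5 = ((45 + 3*P) + P) - 8/5 = (45 + 4*P) - 8/5 = 217/5 + 4*P)
-934 + K(39)*(-1057) = -934 + (217/5 + 4*39)*(-1057) = -934 + (217/5 + 156)*(-1057) = -934 + (997/5)*(-1057) = -934 - 1053829/5 = -1058499/5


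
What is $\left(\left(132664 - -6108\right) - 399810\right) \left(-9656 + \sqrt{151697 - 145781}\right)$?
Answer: $2520582928 - 522076 \sqrt{1479} \approx 2.5005 \cdot 10^{9}$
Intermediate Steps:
$\left(\left(132664 - -6108\right) - 399810\right) \left(-9656 + \sqrt{151697 - 145781}\right) = \left(\left(132664 + 6108\right) - 399810\right) \left(-9656 + \sqrt{5916}\right) = \left(138772 - 399810\right) \left(-9656 + 2 \sqrt{1479}\right) = - 261038 \left(-9656 + 2 \sqrt{1479}\right) = 2520582928 - 522076 \sqrt{1479}$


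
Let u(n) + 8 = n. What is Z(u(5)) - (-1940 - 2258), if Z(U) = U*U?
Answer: 4207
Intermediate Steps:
u(n) = -8 + n
Z(U) = U²
Z(u(5)) - (-1940 - 2258) = (-8 + 5)² - (-1940 - 2258) = (-3)² - 1*(-4198) = 9 + 4198 = 4207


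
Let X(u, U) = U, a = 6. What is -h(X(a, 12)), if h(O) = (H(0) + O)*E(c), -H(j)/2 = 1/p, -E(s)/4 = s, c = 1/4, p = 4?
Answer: 23/2 ≈ 11.500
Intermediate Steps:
c = 1/4 ≈ 0.25000
E(s) = -4*s
H(j) = -1/2 (H(j) = -2/4 = -2*1/4 = -1/2)
h(O) = 1/2 - O (h(O) = (-1/2 + O)*(-4*1/4) = (-1/2 + O)*(-1) = 1/2 - O)
-h(X(a, 12)) = -(1/2 - 1*12) = -(1/2 - 12) = -1*(-23/2) = 23/2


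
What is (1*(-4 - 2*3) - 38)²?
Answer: 2304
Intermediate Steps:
(1*(-4 - 2*3) - 38)² = (1*(-4 - 6) - 38)² = (1*(-10) - 38)² = (-10 - 38)² = (-48)² = 2304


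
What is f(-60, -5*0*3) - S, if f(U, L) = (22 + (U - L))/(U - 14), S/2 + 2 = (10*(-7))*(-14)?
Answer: -72353/37 ≈ -1955.5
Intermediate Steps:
S = 1956 (S = -4 + 2*((10*(-7))*(-14)) = -4 + 2*(-70*(-14)) = -4 + 2*980 = -4 + 1960 = 1956)
f(U, L) = (22 + U - L)/(-14 + U)
f(-60, -5*0*3) - S = (22 - 60 - (-5*0)*3)/(-14 - 60) - 1*1956 = (22 - 60 - 0*3)/(-74) - 1956 = -(22 - 60 - 1*0)/74 - 1956 = -(22 - 60 + 0)/74 - 1956 = -1/74*(-38) - 1956 = 19/37 - 1956 = -72353/37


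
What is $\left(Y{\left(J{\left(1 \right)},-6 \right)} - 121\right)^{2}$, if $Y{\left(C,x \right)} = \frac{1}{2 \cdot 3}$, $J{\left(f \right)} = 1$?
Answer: $\frac{525625}{36} \approx 14601.0$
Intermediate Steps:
$Y{\left(C,x \right)} = \frac{1}{6}$
$\left(Y{\left(J{\left(1 \right)},-6 \right)} - 121\right)^{2} = \left(\frac{1}{6} - 121\right)^{2} = \left(- \frac{725}{6}\right)^{2} = \frac{525625}{36}$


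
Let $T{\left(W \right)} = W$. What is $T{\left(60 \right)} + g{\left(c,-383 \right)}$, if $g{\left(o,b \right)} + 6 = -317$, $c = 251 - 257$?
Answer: $-263$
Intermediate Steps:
$c = -6$
$g{\left(o,b \right)} = -323$ ($g{\left(o,b \right)} = -6 - 317 = -323$)
$T{\left(60 \right)} + g{\left(c,-383 \right)} = 60 - 323 = -263$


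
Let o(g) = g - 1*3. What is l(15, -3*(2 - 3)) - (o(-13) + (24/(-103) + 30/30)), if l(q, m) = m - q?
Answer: 333/103 ≈ 3.2330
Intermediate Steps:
o(g) = -3 + g (o(g) = g - 3 = -3 + g)
l(15, -3*(2 - 3)) - (o(-13) + (24/(-103) + 30/30)) = (-3*(2 - 3) - 1*15) - ((-3 - 13) + (24/(-103) + 30/30)) = (-3*(-1) - 15) - (-16 + (24*(-1/103) + 30*(1/30))) = (3 - 15) - (-16 + (-24/103 + 1)) = -12 - (-16 + 79/103) = -12 - 1*(-1569/103) = -12 + 1569/103 = 333/103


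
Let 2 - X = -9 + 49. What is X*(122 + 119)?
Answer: -9158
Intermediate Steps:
X = -38 (X = 2 - (-9 + 49) = 2 - 1*40 = 2 - 40 = -38)
X*(122 + 119) = -38*(122 + 119) = -38*241 = -9158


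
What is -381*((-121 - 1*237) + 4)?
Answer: 134874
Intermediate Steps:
-381*((-121 - 1*237) + 4) = -381*((-121 - 237) + 4) = -381*(-358 + 4) = -381*(-354) = 134874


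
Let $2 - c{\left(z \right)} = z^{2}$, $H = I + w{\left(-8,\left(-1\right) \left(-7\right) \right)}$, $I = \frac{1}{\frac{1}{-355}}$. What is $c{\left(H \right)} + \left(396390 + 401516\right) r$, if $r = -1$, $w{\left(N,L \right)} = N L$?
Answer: $-966825$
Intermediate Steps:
$w{\left(N,L \right)} = L N$
$I = -355$ ($I = \frac{1}{- \frac{1}{355}} = -355$)
$H = -411$ ($H = -355 + \left(-1\right) \left(-7\right) \left(-8\right) = -355 + 7 \left(-8\right) = -355 - 56 = -411$)
$c{\left(z \right)} = 2 - z^{2}$
$c{\left(H \right)} + \left(396390 + 401516\right) r = \left(2 - \left(-411\right)^{2}\right) + \left(396390 + 401516\right) \left(-1\right) = \left(2 - 168921\right) + 797906 \left(-1\right) = \left(2 - 168921\right) - 797906 = -168919 - 797906 = -966825$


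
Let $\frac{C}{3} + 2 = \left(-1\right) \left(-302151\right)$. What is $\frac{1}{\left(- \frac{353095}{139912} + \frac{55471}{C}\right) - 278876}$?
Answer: $- \frac{126822812664}{35368151005330577} \approx -3.5858 \cdot 10^{-6}$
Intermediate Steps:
$C = 906447$ ($C = -6 + 3 \left(\left(-1\right) \left(-302151\right)\right) = -6 + 3 \cdot 302151 = -6 + 906453 = 906447$)
$\frac{1}{\left(- \frac{353095}{139912} + \frac{55471}{C}\right) - 278876} = \frac{1}{\left(- \frac{353095}{139912} + \frac{55471}{906447}\right) - 278876} = \frac{1}{- \frac{312300844913}{126822812664} - 278876} = \frac{1}{- \frac{35368151005330577}{126822812664}} = - \frac{126822812664}{35368151005330577}$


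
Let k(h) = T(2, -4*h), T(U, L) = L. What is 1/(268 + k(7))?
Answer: 1/240 ≈ 0.0041667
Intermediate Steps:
k(h) = -4*h
1/(268 + k(7)) = 1/(268 - 4*7) = 1/(268 - 28) = 1/240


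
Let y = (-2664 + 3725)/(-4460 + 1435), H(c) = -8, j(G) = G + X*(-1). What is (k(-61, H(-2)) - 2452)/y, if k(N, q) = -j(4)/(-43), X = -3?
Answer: 318922725/45623 ≈ 6990.4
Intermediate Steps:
j(G) = 3 + G (j(G) = G - 3*(-1) = G + 3 = 3 + G)
k(N, q) = 7/43 (k(N, q) = -(3 + 4)/(-43) = -7*(-1)/43 = -1*(-7/43) = 7/43)
y = -1061/3025 (y = 1061/(-3025) = 1061*(-1/3025) = -1061/3025 ≈ -0.35074)
(k(-61, H(-2)) - 2452)/y = (7/43 - 2452)/(-1061/3025) = -105429/43*(-3025/1061) = 318922725/45623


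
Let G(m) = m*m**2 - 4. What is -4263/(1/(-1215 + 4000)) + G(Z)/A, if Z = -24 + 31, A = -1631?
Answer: -19363974444/1631 ≈ -1.1872e+7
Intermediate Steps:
Z = 7
G(m) = -4 + m**3 (G(m) = m**3 - 4 = -4 + m**3)
-4263/(1/(-1215 + 4000)) + G(Z)/A = -4263/(1/(-1215 + 4000)) + (-4 + 7**3)/(-1631) = -4263/(1/2785) + (-4 + 343)*(-1/1631) = -4263/1/2785 + 339*(-1/1631) = -4263*2785 - 339/1631 = -11872455 - 339/1631 = -19363974444/1631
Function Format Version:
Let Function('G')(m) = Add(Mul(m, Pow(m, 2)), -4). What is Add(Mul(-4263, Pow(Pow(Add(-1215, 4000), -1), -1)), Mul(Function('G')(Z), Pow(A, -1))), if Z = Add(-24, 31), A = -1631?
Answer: Rational(-19363974444, 1631) ≈ -1.1872e+7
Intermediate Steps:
Z = 7
Function('G')(m) = Add(-4, Pow(m, 3)) (Function('G')(m) = Add(Pow(m, 3), -4) = Add(-4, Pow(m, 3)))
Add(Mul(-4263, Pow(Pow(Add(-1215, 4000), -1), -1)), Mul(Function('G')(Z), Pow(A, -1))) = Add(Mul(-4263, Pow(Pow(Add(-1215, 4000), -1), -1)), Mul(Add(-4, Pow(7, 3)), Pow(-1631, -1))) = Add(Mul(-4263, Pow(Pow(2785, -1), -1)), Mul(Add(-4, 343), Rational(-1, 1631))) = Add(Mul(-4263, Pow(Rational(1, 2785), -1)), Mul(339, Rational(-1, 1631))) = Add(Mul(-4263, 2785), Rational(-339, 1631)) = Add(-11872455, Rational(-339, 1631)) = Rational(-19363974444, 1631)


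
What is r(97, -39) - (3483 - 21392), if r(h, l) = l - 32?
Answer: 17838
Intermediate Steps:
r(h, l) = -32 + l
r(97, -39) - (3483 - 21392) = (-32 - 39) - (3483 - 21392) = -71 - 1*(-17909) = -71 + 17909 = 17838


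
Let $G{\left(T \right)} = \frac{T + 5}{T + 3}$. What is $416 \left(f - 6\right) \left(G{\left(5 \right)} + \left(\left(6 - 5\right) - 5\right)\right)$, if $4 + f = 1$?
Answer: $10296$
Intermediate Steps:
$f = -3$ ($f = -4 + 1 = -3$)
$G{\left(T \right)} = \frac{5 + T}{3 + T}$
$416 \left(f - 6\right) \left(G{\left(5 \right)} + \left(\left(6 - 5\right) - 5\right)\right) = 416 \left(-3 - 6\right) \left(\frac{5 + 5}{3 + 5} + \left(\left(6 - 5\right) - 5\right)\right) = 416 \left(- 9 \left(\frac{1}{8} \cdot 10 + \left(1 - 5\right)\right)\right) = 416 \left(- 9 \left(\frac{1}{8} \cdot 10 - 4\right)\right) = 416 \left(- 9 \left(\frac{5}{4} - 4\right)\right) = 416 \left(\left(-9\right) \left(- \frac{11}{4}\right)\right) = 416 \cdot \frac{99}{4} = 10296$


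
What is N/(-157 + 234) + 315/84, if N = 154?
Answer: 23/4 ≈ 5.7500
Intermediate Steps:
N/(-157 + 234) + 315/84 = 154/(-157 + 234) + 315/84 = 154/77 + 315*(1/84) = 154*(1/77) + 15/4 = 2 + 15/4 = 23/4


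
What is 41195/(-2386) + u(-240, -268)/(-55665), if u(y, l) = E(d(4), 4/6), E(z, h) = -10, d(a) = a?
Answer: -458619163/26563338 ≈ -17.265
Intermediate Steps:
u(y, l) = -10
41195/(-2386) + u(-240, -268)/(-55665) = 41195/(-2386) - 10/(-55665) = 41195*(-1/2386) - 10*(-1/55665) = -41195/2386 + 2/11133 = -458619163/26563338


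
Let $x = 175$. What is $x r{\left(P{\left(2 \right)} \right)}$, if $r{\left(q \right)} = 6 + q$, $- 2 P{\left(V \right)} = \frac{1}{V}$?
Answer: $\frac{4025}{4} \approx 1006.3$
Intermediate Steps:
$P{\left(V \right)} = - \frac{1}{2 V}$
$x r{\left(P{\left(2 \right)} \right)} = 175 \left(6 - \frac{1}{2 \cdot 2}\right) = 175 \left(6 - \frac{1}{4}\right) = 175 \cdot \frac{23}{4} = \frac{4025}{4}$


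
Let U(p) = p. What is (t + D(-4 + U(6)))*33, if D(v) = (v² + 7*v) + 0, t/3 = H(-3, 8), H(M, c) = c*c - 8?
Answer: 6138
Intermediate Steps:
H(M, c) = -8 + c² (H(M, c) = c² - 8 = -8 + c²)
t = 168 (t = 3*(-8 + 8²) = 3*(-8 + 64) = 3*56 = 168)
D(v) = v² + 7*v
(t + D(-4 + U(6)))*33 = (168 + (-4 + 6)*(7 + (-4 + 6)))*33 = (168 + 2*(7 + 2))*33 = (168 + 2*9)*33 = (168 + 18)*33 = 186*33 = 6138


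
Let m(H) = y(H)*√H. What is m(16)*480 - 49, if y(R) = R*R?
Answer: 491471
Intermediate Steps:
y(R) = R²
m(H) = H^(5/2) (m(H) = H²*√H = H^(5/2))
m(16)*480 - 49 = 16^(5/2)*480 - 49 = 1024*480 - 49 = 491520 - 49 = 491471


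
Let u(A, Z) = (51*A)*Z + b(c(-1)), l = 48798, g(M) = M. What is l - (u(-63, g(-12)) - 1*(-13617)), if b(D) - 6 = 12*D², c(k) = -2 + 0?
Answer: -3429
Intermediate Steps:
c(k) = -2
b(D) = 6 + 12*D²
u(A, Z) = 54 + 51*A*Z (u(A, Z) = (51*A)*Z + (6 + 12*(-2)²) = 51*A*Z + (6 + 12*4) = 51*A*Z + (6 + 48) = 51*A*Z + 54 = 54 + 51*A*Z)
l - (u(-63, g(-12)) - 1*(-13617)) = 48798 - ((54 + 51*(-63)*(-12)) - 1*(-13617)) = 48798 - ((54 + 38556) + 13617) = 48798 - (38610 + 13617) = 48798 - 1*52227 = 48798 - 52227 = -3429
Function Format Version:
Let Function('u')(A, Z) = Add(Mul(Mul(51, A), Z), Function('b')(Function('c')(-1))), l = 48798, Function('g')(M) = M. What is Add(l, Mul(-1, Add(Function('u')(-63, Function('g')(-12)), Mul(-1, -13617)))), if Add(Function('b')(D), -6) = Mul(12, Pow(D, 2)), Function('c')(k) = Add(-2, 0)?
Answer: -3429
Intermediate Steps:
Function('c')(k) = -2
Function('b')(D) = Add(6, Mul(12, Pow(D, 2)))
Function('u')(A, Z) = Add(54, Mul(51, A, Z)) (Function('u')(A, Z) = Add(Mul(Mul(51, A), Z), Add(6, Mul(12, Pow(-2, 2)))) = Add(Mul(51, A, Z), Add(6, Mul(12, 4))) = Add(Mul(51, A, Z), Add(6, 48)) = Add(Mul(51, A, Z), 54) = Add(54, Mul(51, A, Z)))
Add(l, Mul(-1, Add(Function('u')(-63, Function('g')(-12)), Mul(-1, -13617)))) = Add(48798, Mul(-1, Add(Add(54, Mul(51, -63, -12)), Mul(-1, -13617)))) = Add(48798, Mul(-1, Add(Add(54, 38556), 13617))) = Add(48798, Mul(-1, Add(38610, 13617))) = Add(48798, Mul(-1, 52227)) = Add(48798, -52227) = -3429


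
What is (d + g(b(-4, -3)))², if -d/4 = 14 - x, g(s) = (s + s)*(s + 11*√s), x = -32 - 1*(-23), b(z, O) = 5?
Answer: 62264 - 9240*√5 ≈ 41603.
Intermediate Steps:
x = -9 (x = -32 + 23 = -9)
g(s) = 2*s*(s + 11*√s) (g(s) = (2*s)*(s + 11*√s) = 2*s*(s + 11*√s))
d = -92 (d = -4*(14 - 1*(-9)) = -4*(14 + 9) = -4*23 = -92)
(d + g(b(-4, -3)))² = (-92 + (2*5² + 22*5^(3/2)))² = (-92 + (2*25 + 22*(5*√5)))² = (-92 + (50 + 110*√5))² = (-42 + 110*√5)²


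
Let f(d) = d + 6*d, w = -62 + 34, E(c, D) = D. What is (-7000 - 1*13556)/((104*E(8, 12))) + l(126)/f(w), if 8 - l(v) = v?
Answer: -80869/5096 ≈ -15.869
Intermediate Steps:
l(v) = 8 - v
w = -28
f(d) = 7*d
(-7000 - 1*13556)/((104*E(8, 12))) + l(126)/f(w) = (-7000 - 1*13556)/((104*12)) + (8 - 1*126)/((7*(-28))) = (-7000 - 13556)/1248 + (8 - 126)/(-196) = -20556*1/1248 - 118*(-1/196) = -1713/104 + 59/98 = -80869/5096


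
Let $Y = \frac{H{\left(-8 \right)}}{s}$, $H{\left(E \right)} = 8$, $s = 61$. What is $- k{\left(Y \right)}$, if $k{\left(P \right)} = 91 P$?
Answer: $- \frac{728}{61} \approx -11.934$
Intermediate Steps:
$Y = \frac{8}{61} \approx 0.13115$
$- k{\left(Y \right)} = - \frac{91 \cdot 8}{61} = \left(-1\right) \frac{728}{61} = - \frac{728}{61}$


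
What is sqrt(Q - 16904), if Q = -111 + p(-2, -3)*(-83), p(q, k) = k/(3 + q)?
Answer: I*sqrt(16766) ≈ 129.48*I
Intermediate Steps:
Q = 138 (Q = -111 - 3/(3 - 2)*(-83) = -111 - 3/1*(-83) = -111 - 3*1*(-83) = -111 - 3*(-83) = -111 + 249 = 138)
sqrt(Q - 16904) = sqrt(138 - 16904) = sqrt(-16766) = I*sqrt(16766)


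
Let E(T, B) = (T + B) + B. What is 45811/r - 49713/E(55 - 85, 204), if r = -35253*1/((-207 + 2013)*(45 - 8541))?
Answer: 9840727204097/493542 ≈ 1.9939e+7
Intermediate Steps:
r = 3917/1704864 (r = -35253/((-8496*1806)) = -35253/(-15343776) = -35253*(-1/15343776) = 3917/1704864 ≈ 0.0022975)
E(T, B) = T + 2*B (E(T, B) = (B + T) + B = T + 2*B)
45811/r - 49713/E(55 - 85, 204) = 45811/(3917/1704864) - 49713/((55 - 85) + 2*204) = 45811*(1704864/3917) - 49713/(-30 + 408) = 78101524704/3917 - 49713/378 = 78101524704/3917 - 49713*1/378 = 78101524704/3917 - 16571/126 = 9840727204097/493542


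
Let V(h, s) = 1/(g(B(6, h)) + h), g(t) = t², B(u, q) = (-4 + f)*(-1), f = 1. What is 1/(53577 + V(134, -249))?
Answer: 143/7661512 ≈ 1.8665e-5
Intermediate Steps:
B(u, q) = 3 (B(u, q) = (-4 + 1)*(-1) = -3*(-1) = 3)
V(h, s) = 1/(9 + h) (V(h, s) = 1/(3² + h) = 1/(9 + h))
1/(53577 + V(134, -249)) = 1/(53577 + 1/(9 + 134)) = 1/(53577 + 1/143) = 1/(7661512/143) = 143/7661512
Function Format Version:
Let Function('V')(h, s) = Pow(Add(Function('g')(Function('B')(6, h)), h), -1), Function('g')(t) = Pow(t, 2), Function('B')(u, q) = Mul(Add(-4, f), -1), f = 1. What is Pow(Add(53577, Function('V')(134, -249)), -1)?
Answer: Rational(143, 7661512) ≈ 1.8665e-5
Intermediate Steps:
Function('B')(u, q) = 3 (Function('B')(u, q) = Mul(Add(-4, 1), -1) = Mul(-3, -1) = 3)
Function('V')(h, s) = Pow(Add(9, h), -1) (Function('V')(h, s) = Pow(Add(Pow(3, 2), h), -1) = Pow(Add(9, h), -1))
Pow(Add(53577, Function('V')(134, -249)), -1) = Pow(Add(53577, Pow(Add(9, 134), -1)), -1) = Pow(Add(53577, Pow(143, -1)), -1) = Pow(Add(53577, Rational(1, 143)), -1) = Pow(Rational(7661512, 143), -1) = Rational(143, 7661512)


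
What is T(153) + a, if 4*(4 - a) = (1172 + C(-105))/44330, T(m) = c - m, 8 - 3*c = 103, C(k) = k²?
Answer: -96144031/531960 ≈ -180.74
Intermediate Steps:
c = -95/3 (c = 8/3 - ⅓*103 = 8/3 - 103/3 = -95/3 ≈ -31.667)
T(m) = -95/3 - m
a = 697083/177320 (a = 4 - (1172 + (-105)²)/(4*44330) = 4 - (1172 + 11025)/(4*44330) = 4 - 12197/(4*44330) = 4 - ¼*12197/44330 = 4 - 12197/177320 = 697083/177320 ≈ 3.9312)
T(153) + a = (-95/3 - 1*153) + 697083/177320 = (-95/3 - 153) + 697083/177320 = -554/3 + 697083/177320 = -96144031/531960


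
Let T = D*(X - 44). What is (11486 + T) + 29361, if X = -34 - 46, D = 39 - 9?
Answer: 37127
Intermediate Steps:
D = 30
X = -80
T = -3720 (T = 30*(-80 - 44) = 30*(-124) = -3720)
(11486 + T) + 29361 = (11486 - 3720) + 29361 = 7766 + 29361 = 37127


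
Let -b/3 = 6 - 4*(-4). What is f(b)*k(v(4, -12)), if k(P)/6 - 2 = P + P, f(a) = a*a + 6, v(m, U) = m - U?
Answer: 889848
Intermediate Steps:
b = -66 (b = -3*(6 - 4*(-4)) = -3*(6 + 16) = -3*22 = -66)
f(a) = 6 + a² (f(a) = a² + 6 = 6 + a²)
k(P) = 12 + 12*P (k(P) = 12 + 6*(P + P) = 12 + 6*(2*P) = 12 + 12*P)
f(b)*k(v(4, -12)) = (6 + (-66)²)*(12 + 12*(4 - 1*(-12))) = (6 + 4356)*(12 + 12*(4 + 12)) = 4362*(12 + 12*16) = 4362*(12 + 192) = 4362*204 = 889848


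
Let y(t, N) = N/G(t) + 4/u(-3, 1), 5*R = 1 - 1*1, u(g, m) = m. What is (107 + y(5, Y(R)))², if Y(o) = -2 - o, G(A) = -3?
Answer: 112225/9 ≈ 12469.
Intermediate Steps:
R = 0 (R = (1 - 1*1)/5 = (1 - 1)/5 = (⅕)*0 = 0)
y(t, N) = 4 - N/3 (y(t, N) = N/(-3) + 4/1 = N*(-⅓) + 4*1 = -N/3 + 4 = 4 - N/3)
(107 + y(5, Y(R)))² = (107 + (4 - (-2 - 1*0)/3))² = (107 + (4 - (-2 + 0)/3))² = (107 + (4 - ⅓*(-2)))² = (107 + (4 + ⅔))² = (107 + 14/3)² = (335/3)² = 112225/9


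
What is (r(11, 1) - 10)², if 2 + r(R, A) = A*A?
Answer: 121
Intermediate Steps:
r(R, A) = -2 + A² (r(R, A) = -2 + A*A = -2 + A²)
(r(11, 1) - 10)² = ((-2 + 1²) - 10)² = ((-2 + 1) - 10)² = (-1 - 10)² = (-11)² = 121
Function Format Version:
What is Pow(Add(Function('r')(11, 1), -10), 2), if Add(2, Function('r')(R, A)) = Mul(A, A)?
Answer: 121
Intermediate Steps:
Function('r')(R, A) = Add(-2, Pow(A, 2)) (Function('r')(R, A) = Add(-2, Mul(A, A)) = Add(-2, Pow(A, 2)))
Pow(Add(Function('r')(11, 1), -10), 2) = Pow(Add(Add(-2, Pow(1, 2)), -10), 2) = Pow(Add(Add(-2, 1), -10), 2) = Pow(Add(-1, -10), 2) = Pow(-11, 2) = 121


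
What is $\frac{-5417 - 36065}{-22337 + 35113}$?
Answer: $- \frac{20741}{6388} \approx -3.2469$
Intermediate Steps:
$\frac{-5417 - 36065}{-22337 + 35113} = - \frac{41482}{12776} = \left(-41482\right) \frac{1}{12776} = - \frac{20741}{6388}$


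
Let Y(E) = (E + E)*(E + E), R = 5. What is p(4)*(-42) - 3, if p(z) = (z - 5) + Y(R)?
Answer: -4161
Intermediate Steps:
Y(E) = 4*E² (Y(E) = (2*E)*(2*E) = 4*E²)
p(z) = 95 + z (p(z) = (z - 5) + 4*5² = (-5 + z) + 4*25 = (-5 + z) + 100 = 95 + z)
p(4)*(-42) - 3 = (95 + 4)*(-42) - 3 = 99*(-42) - 3 = -4158 - 3 = -4161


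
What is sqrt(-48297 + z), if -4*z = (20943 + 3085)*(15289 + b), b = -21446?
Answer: sqrt(36936802) ≈ 6077.6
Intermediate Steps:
z = 36985099 (z = -(20943 + 3085)*(15289 - 21446)/4 = -6007*(-6157) = -1/4*(-147940396) = 36985099)
sqrt(-48297 + z) = sqrt(-48297 + 36985099) = sqrt(36936802)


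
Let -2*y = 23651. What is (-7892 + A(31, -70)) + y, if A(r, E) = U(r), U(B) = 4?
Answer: -39427/2 ≈ -19714.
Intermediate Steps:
y = -23651/2 (y = -1/2*23651 = -23651/2 ≈ -11826.)
A(r, E) = 4
(-7892 + A(31, -70)) + y = (-7892 + 4) - 23651/2 = -7888 - 23651/2 = -39427/2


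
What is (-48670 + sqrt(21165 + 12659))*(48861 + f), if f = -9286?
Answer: -1926115250 + 158300*sqrt(2114) ≈ -1.9188e+9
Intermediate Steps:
(-48670 + sqrt(21165 + 12659))*(48861 + f) = (-48670 + sqrt(21165 + 12659))*(48861 - 9286) = (-48670 + sqrt(33824))*39575 = (-48670 + 4*sqrt(2114))*39575 = -1926115250 + 158300*sqrt(2114)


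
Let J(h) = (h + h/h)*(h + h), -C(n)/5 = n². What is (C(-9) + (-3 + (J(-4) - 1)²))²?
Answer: 14641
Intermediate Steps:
C(n) = -5*n²
J(h) = 2*h*(1 + h) (J(h) = (h + 1)*(2*h) = (1 + h)*(2*h) = 2*h*(1 + h))
(C(-9) + (-3 + (J(-4) - 1)²))² = (-5*(-9)² + (-3 + (2*(-4)*(1 - 4) - 1)²))² = (-5*81 + (-3 + (2*(-4)*(-3) - 1)²))² = (-405 + (-3 + (24 - 1)²))² = (-405 + (-3 + 23²))² = (-405 + (-3 + 529))² = (-405 + 526)² = 121² = 14641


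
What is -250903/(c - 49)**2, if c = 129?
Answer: -250903/6400 ≈ -39.204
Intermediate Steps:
-250903/(c - 49)**2 = -250903/(129 - 49)**2 = -250903/(80**2) = -250903/6400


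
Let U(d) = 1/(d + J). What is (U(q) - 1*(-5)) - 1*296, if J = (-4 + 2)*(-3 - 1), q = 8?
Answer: -4655/16 ≈ -290.94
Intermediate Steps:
J = 8 (J = -2*(-4) = 8)
U(d) = 1/(8 + d) (U(d) = 1/(d + 8) = 1/(8 + d))
(U(q) - 1*(-5)) - 1*296 = (1/(8 + 8) - 1*(-5)) - 1*296 = (1/16 + 5) - 296 = 81/16 - 296 = -4655/16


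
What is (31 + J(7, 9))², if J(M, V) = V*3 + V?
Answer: 4489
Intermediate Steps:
J(M, V) = 4*V (J(M, V) = 3*V + V = 4*V)
(31 + J(7, 9))² = (31 + 4*9)² = (31 + 36)² = 67² = 4489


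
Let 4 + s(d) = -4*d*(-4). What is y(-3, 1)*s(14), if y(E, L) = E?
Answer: -660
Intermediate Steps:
s(d) = -4 + 16*d (s(d) = -4 - 4*d*(-4) = -4 + 16*d)
y(-3, 1)*s(14) = -3*(-4 + 16*14) = -3*(-4 + 224) = -3*220 = -660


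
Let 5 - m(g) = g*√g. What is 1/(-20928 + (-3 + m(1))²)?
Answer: -1/20927 ≈ -4.7785e-5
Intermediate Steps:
m(g) = 5 - g^(3/2) (m(g) = 5 - g*√g = 5 - g^(3/2))
1/(-20928 + (-3 + m(1))²) = 1/(-20928 + (-3 + (5 - 1^(3/2)))²) = 1/(-20928 + (-3 + (5 - 1*1))²) = 1/(-20928 + (-3 + (5 - 1))²) = 1/(-20928 + (-3 + 4)²) = 1/(-20928 + 1²) = 1/(-20928 + 1) = 1/(-20927) = -1/20927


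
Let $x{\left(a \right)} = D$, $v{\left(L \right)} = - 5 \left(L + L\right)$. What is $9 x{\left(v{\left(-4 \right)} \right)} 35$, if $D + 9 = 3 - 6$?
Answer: $-3780$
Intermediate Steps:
$v{\left(L \right)} = - 10 L$ ($v{\left(L \right)} = - 5 \cdot 2 L = - 10 L$)
$D = -12$ ($D = -9 + \left(3 - 6\right) = -9 - 3 = -12$)
$x{\left(a \right)} = -12$
$9 x{\left(v{\left(-4 \right)} \right)} 35 = 9 \left(-12\right) 35 = \left(-108\right) 35 = -3780$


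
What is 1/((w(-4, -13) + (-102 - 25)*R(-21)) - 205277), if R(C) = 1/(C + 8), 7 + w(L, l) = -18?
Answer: -13/2668799 ≈ -4.8711e-6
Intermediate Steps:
w(L, l) = -25 (w(L, l) = -7 - 18 = -25)
R(C) = 1/(8 + C)
1/((w(-4, -13) + (-102 - 25)*R(-21)) - 205277) = 1/((-25 + (-102 - 25)/(8 - 21)) - 205277) = 1/((-25 - 127/(-13)) - 205277) = 1/((-25 - 127*(-1/13)) - 205277) = 1/((-25 + 127/13) - 205277) = 1/(-198/13 - 205277) = 1/(-2668799/13) = -13/2668799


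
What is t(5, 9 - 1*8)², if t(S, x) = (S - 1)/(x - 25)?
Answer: 1/36 ≈ 0.027778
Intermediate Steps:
t(S, x) = (-1 + S)/(-25 + x)
t(5, 9 - 1*8)² = ((-1 + 5)/(-25 + (9 - 1*8)))² = (4/(-25 + (9 - 8)))² = (4/(-25 + 1))² = (4/(-24))² = (-1/24*4)² = (-⅙)² = 1/36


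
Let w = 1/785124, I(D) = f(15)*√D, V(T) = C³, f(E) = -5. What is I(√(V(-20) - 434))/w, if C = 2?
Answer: -3925620*426^(¼)*√I ≈ -1.2611e+7 - 1.2611e+7*I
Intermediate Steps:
V(T) = 8 (V(T) = 2³ = 8)
I(D) = -5*√D
w = 1/785124 ≈ 1.2737e-6
I(√(V(-20) - 434))/w = (-5*(8 - 434)^(¼))/(1/785124) = -5*(-426)^(¼)*785124 = -5*426^(¼)*√I*785124 = -3925620*426^(¼)*√I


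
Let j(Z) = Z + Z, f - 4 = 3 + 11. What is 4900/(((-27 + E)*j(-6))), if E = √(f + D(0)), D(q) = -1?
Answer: 11025/712 + 1225*√17/2136 ≈ 17.849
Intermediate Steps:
f = 18 (f = 4 + (3 + 11) = 4 + 14 = 18)
j(Z) = 2*Z
E = √17 (E = √(18 - 1) = √17 ≈ 4.1231)
4900/(((-27 + E)*j(-6))) = 4900/(((-27 + √17)*(2*(-6)))) = 4900/(((-27 + √17)*(-12))) = 4900/(324 - 12*√17)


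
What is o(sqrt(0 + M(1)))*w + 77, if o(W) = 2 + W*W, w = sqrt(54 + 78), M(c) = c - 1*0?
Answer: 77 + 6*sqrt(33) ≈ 111.47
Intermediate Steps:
M(c) = c (M(c) = c + 0 = c)
w = 2*sqrt(33) (w = sqrt(132) = 2*sqrt(33) ≈ 11.489)
o(W) = 2 + W**2
o(sqrt(0 + M(1)))*w + 77 = (2 + (sqrt(0 + 1))**2)*(2*sqrt(33)) + 77 = (2 + (sqrt(1))**2)*(2*sqrt(33)) + 77 = (2 + 1**2)*(2*sqrt(33)) + 77 = (2 + 1)*(2*sqrt(33)) + 77 = 3*(2*sqrt(33)) + 77 = 6*sqrt(33) + 77 = 77 + 6*sqrt(33)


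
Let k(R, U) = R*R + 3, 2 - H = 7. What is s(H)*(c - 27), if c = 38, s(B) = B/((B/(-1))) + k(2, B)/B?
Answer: -132/5 ≈ -26.400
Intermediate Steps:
H = -5 (H = 2 - 1*7 = 2 - 7 = -5)
k(R, U) = 3 + R² (k(R, U) = R² + 3 = 3 + R²)
s(B) = -1 + 7/B (s(B) = B/((B/(-1))) + (3 + 2²)/B = B/((B*(-1))) + (3 + 4)/B = B/((-B)) + 7/B = B*(-1/B) + 7/B = -1 + 7/B)
s(H)*(c - 27) = ((7 - 1*(-5))/(-5))*(38 - 27) = -(7 + 5)/5*11 = -⅕*12*11 = -12/5*11 = -132/5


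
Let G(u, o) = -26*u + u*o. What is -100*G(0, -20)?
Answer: 0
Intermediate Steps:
G(u, o) = -26*u + o*u
-100*G(0, -20) = -0*(-26 - 20) = -0*(-46) = -100*0 = 0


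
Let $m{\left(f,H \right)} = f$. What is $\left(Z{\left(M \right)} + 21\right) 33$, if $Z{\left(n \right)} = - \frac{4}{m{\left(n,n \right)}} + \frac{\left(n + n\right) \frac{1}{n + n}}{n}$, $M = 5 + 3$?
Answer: $\frac{5445}{8} \approx 680.63$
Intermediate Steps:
$M = 8$
$Z{\left(n \right)} = - \frac{3}{n}$ ($Z{\left(n \right)} = - \frac{4}{n} + \frac{\left(n + n\right) \frac{1}{n + n}}{n} = - \frac{4}{n} + \frac{2 n \frac{1}{2 n}}{n} = - \frac{4}{n} + 1 \frac{1}{n} = - \frac{4}{n} + \frac{1}{n} = - \frac{3}{n}$)
$\left(Z{\left(M \right)} + 21\right) 33 = \left(- \frac{3}{8} + 21\right) 33 = \frac{165}{8} \cdot 33 = \frac{5445}{8}$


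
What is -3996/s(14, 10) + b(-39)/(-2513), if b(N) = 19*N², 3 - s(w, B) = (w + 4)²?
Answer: 255123/268891 ≈ 0.94880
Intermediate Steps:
s(w, B) = 3 - (4 + w)² (s(w, B) = 3 - (w + 4)² = 3 - (4 + w)²)
-3996/s(14, 10) + b(-39)/(-2513) = -3996/(3 - (4 + 14)²) + (19*(-39)²)/(-2513) = -3996/(3 - 1*18²) + (19*1521)*(-1/2513) = -3996/(3 - 1*324) + 28899*(-1/2513) = -3996/(3 - 324) - 28899/2513 = -3996/(-321) - 28899/2513 = -3996*(-1/321) - 28899/2513 = 1332/107 - 28899/2513 = 255123/268891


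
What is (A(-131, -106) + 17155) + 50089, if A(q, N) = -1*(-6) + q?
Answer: 67119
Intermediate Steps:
A(q, N) = 6 + q
(A(-131, -106) + 17155) + 50089 = ((6 - 131) + 17155) + 50089 = (-125 + 17155) + 50089 = 17030 + 50089 = 67119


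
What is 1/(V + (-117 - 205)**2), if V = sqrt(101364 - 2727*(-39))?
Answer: 103684/10750164139 - sqrt(207717)/10750164139 ≈ 9.6025e-6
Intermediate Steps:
V = sqrt(207717) (V = sqrt(101364 + 106353) = sqrt(207717) ≈ 455.76)
1/(V + (-117 - 205)**2) = 1/(sqrt(207717) + (-117 - 205)**2) = 1/(sqrt(207717) + (-322)**2) = 1/(sqrt(207717) + 103684) = 1/(103684 + sqrt(207717))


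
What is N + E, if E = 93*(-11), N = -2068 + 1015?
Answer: -2076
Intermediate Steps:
N = -1053
E = -1023
N + E = -1053 - 1023 = -2076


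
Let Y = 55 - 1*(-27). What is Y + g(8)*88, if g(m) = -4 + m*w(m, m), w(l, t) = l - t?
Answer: -270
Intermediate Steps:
g(m) = -4 (g(m) = -4 + m*(m - m) = -4 + m*0 = -4 + 0 = -4)
Y = 82 (Y = 55 + 27 = 82)
Y + g(8)*88 = 82 - 4*88 = 82 - 352 = -270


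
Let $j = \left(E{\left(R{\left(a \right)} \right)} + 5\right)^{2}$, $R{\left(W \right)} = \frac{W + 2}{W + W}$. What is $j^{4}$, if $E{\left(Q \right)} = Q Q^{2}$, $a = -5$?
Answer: $\frac{407822405376257712038857656481}{1000000000000000000000000} \approx 4.0782 \cdot 10^{5}$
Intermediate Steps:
$R{\left(W \right)} = \frac{2 + W}{2 W}$
$E{\left(Q \right)} = Q^{3}$
$j = \frac{25270729}{1000000}$ ($j = \left(\left(\frac{2 - 5}{2 \left(-5\right)}\right)^{3} + 5\right)^{2} = \left(\left(\frac{1}{2} \left(- \frac{1}{5}\right) \left(-3\right)\right)^{3} + 5\right)^{2} = \left(\left(\frac{3}{10}\right)^{3} + 5\right)^{2} = \left(\frac{27}{1000} + 5\right)^{2} = \left(\frac{5027}{1000}\right)^{2} = \frac{25270729}{1000000} \approx 25.271$)
$j^{4} = \left(\frac{25270729}{1000000}\right)^{4} = \frac{407822405376257712038857656481}{1000000000000000000000000}$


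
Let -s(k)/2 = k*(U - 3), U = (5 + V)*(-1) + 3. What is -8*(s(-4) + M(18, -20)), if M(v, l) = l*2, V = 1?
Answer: 704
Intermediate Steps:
U = -3 (U = (5 + 1)*(-1) + 3 = 6*(-1) + 3 = -6 + 3 = -3)
M(v, l) = 2*l
s(k) = 12*k (s(k) = -2*k*(-3 - 3) = -2*k*(-6) = -(-12)*k = 12*k)
-8*(s(-4) + M(18, -20)) = -8*(12*(-4) + 2*(-20)) = -8*(-48 - 40) = -8*(-88) = 704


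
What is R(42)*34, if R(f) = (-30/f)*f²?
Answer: -42840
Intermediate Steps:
R(f) = -30*f
R(42)*34 = -30*42*34 = -1260*34 = -42840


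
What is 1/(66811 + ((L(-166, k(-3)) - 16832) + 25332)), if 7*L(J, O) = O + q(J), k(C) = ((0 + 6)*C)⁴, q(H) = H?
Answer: 7/631987 ≈ 1.1076e-5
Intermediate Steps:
k(C) = 1296*C⁴ (k(C) = (6*C)⁴ = 1296*C⁴)
L(J, O) = J/7 + O/7 (L(J, O) = (O + J)/7 = (J + O)/7 = J/7 + O/7)
1/(66811 + ((L(-166, k(-3)) - 16832) + 25332)) = 1/(66811 + ((((⅐)*(-166) + (1296*(-3)⁴)/7) - 16832) + 25332)) = 1/(66811 + (((-166/7 + (1296*81)/7) - 16832) + 25332)) = 1/(66811 + (((-166/7 + (⅐)*104976) - 16832) + 25332)) = 1/(66811 + (((-166/7 + 104976/7) - 16832) + 25332)) = 1/(66811 + ((104810/7 - 16832) + 25332)) = 1/(66811 + (-13014/7 + 25332)) = 1/(66811 + 164310/7) = 1/(631987/7) = 7/631987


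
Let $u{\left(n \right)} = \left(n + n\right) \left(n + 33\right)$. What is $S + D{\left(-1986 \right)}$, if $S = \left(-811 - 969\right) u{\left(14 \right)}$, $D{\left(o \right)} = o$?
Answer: $-2344466$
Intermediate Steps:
$u{\left(n \right)} = 2 n \left(33 + n\right)$
$S = -2342480$ ($S = \left(-811 - 969\right) 2 \cdot 14 \left(33 + 14\right) = - 1780 \cdot 2 \cdot 14 \cdot 47 = \left(-1780\right) 1316 = -2342480$)
$S + D{\left(-1986 \right)} = -2342480 - 1986 = -2344466$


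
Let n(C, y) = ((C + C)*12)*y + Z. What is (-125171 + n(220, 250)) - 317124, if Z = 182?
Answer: 877887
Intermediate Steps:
n(C, y) = 182 + 24*C*y (n(C, y) = ((C + C)*12)*y + 182 = ((2*C)*12)*y + 182 = (24*C)*y + 182 = 24*C*y + 182 = 182 + 24*C*y)
(-125171 + n(220, 250)) - 317124 = (-125171 + (182 + 24*220*250)) - 317124 = (-125171 + (182 + 1320000)) - 317124 = (-125171 + 1320182) - 317124 = 1195011 - 317124 = 877887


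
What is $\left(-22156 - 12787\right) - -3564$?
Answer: $-31379$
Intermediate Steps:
$\left(-22156 - 12787\right) - -3564 = -34943 + 3564 = -31379$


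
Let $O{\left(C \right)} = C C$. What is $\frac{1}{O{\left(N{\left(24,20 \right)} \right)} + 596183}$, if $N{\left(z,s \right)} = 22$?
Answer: $\frac{1}{596667} \approx 1.676 \cdot 10^{-6}$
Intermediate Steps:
$O{\left(C \right)} = C^{2}$
$\frac{1}{O{\left(N{\left(24,20 \right)} \right)} + 596183} = \frac{1}{22^{2} + 596183} = \frac{1}{484 + 596183} = \frac{1}{596667}$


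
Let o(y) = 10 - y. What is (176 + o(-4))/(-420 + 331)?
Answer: -190/89 ≈ -2.1348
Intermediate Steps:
(176 + o(-4))/(-420 + 331) = (176 + (10 - 1*(-4)))/(-420 + 331) = (176 + (10 + 4))/(-89) = (176 + 14)*(-1/89) = 190*(-1/89) = -190/89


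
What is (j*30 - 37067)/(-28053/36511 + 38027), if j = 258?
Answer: -1070758097/1388375744 ≈ -0.77123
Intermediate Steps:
(j*30 - 37067)/(-28053/36511 + 38027) = (258*30 - 37067)/(-28053/36511 + 38027) = (7740 - 37067)/(-28053*1/36511 + 38027) = -29327/(-28053/36511 + 38027) = -29327/1388375744/36511 = -29327*36511/1388375744 = -1070758097/1388375744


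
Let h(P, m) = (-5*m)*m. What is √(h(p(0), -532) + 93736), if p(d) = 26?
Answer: 2*I*√330346 ≈ 1149.5*I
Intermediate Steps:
h(P, m) = -5*m²
√(h(p(0), -532) + 93736) = √(-5*(-532)² + 93736) = √(-5*283024 + 93736) = √(-1415120 + 93736) = √(-1321384) = 2*I*√330346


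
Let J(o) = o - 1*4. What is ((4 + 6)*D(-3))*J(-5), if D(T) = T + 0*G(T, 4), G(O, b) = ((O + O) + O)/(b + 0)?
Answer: 270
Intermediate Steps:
G(O, b) = 3*O/b (G(O, b) = (2*O + O)/b = (3*O)/b = 3*O/b)
J(o) = -4 + o (J(o) = o - 4 = -4 + o)
D(T) = T (D(T) = T + 0*(3*T/4) = T + 0 = T)
((4 + 6)*D(-3))*J(-5) = ((4 + 6)*(-3))*(-4 - 5) = (10*(-3))*(-9) = -30*(-9) = 270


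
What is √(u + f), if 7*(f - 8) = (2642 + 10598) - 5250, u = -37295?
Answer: I*√1771133/7 ≈ 190.12*I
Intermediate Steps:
f = 8046/7 (f = 8 + ((2642 + 10598) - 5250)/7 = 8 + (13240 - 5250)/7 = 8 + (⅐)*7990 = 8 + 7990/7 = 8046/7 ≈ 1149.4)
√(u + f) = √(-37295 + 8046/7) = √(-253019/7) = I*√1771133/7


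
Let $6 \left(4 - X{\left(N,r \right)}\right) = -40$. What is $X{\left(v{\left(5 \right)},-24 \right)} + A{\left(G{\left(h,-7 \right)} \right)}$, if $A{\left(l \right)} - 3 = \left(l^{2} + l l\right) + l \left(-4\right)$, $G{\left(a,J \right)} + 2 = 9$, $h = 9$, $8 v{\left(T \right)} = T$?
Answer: $\frac{251}{3} \approx 83.667$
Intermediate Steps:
$v{\left(T \right)} = \frac{T}{8}$
$X{\left(N,r \right)} = \frac{32}{3}$ ($X{\left(N,r \right)} = 4 - - \frac{20}{3} = 4 + \frac{20}{3} = \frac{32}{3}$)
$G{\left(a,J \right)} = 7$ ($G{\left(a,J \right)} = -2 + 9 = 7$)
$A{\left(l \right)} = 3 - 4 l + 2 l^{2}$ ($A{\left(l \right)} = 3 + \left(\left(l^{2} + l l\right) + l \left(-4\right)\right) = 3 - \left(- 2 l^{2} + 4 l\right) = 3 + \left(2 l^{2} - 4 l\right) = 3 + \left(- 4 l + 2 l^{2}\right) = 3 - 4 l + 2 l^{2}$)
$X{\left(v{\left(5 \right)},-24 \right)} + A{\left(G{\left(h,-7 \right)} \right)} = \frac{32}{3} + \left(3 - 28 + 2 \cdot 7^{2}\right) = \frac{32}{3} + \left(3 - 28 + 2 \cdot 49\right) = \frac{32}{3} + \left(3 - 28 + 98\right) = \frac{32}{3} + 73 = \frac{251}{3}$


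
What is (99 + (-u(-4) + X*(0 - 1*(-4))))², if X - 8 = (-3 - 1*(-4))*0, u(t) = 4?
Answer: 16129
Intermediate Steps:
X = 8 (X = 8 + (-3 - 1*(-4))*0 = 8 + (-3 + 4)*0 = 8 + 1*0 = 8 + 0 = 8)
(99 + (-u(-4) + X*(0 - 1*(-4))))² = (99 + (-1*4 + 8*(0 - 1*(-4))))² = (99 + (-4 + 8*(0 + 4)))² = (99 + (-4 + 8*4))² = (99 + (-4 + 32))² = (99 + 28)² = 127² = 16129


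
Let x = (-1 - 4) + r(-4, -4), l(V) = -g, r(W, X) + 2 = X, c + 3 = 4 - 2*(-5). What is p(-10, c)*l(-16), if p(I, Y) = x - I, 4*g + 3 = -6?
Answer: -9/4 ≈ -2.2500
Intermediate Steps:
g = -9/4 (g = -¾ + (¼)*(-6) = -¾ - 3/2 = -9/4 ≈ -2.2500)
c = 11 (c = -3 + (4 - 2*(-5)) = -3 + (4 + 10) = -3 + 14 = 11)
r(W, X) = -2 + X
l(V) = 9/4 (l(V) = -1*(-9/4) = 9/4)
x = -11 (x = (-1 - 4) + (-2 - 4) = -5 - 6 = -11)
p(I, Y) = -11 - I
p(-10, c)*l(-16) = (-11 - 1*(-10))*(9/4) = (-11 + 10)*(9/4) = -1*9/4 = -9/4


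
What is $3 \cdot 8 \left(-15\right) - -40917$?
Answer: $40557$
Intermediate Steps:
$3 \cdot 8 \left(-15\right) - -40917 = 24 \left(-15\right) + 40917 = -360 + 40917 = 40557$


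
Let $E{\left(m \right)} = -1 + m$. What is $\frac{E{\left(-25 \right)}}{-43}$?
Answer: $\frac{26}{43} \approx 0.60465$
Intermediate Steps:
$\frac{E{\left(-25 \right)}}{-43} = \frac{-1 - 25}{-43} = \left(-26\right) \left(- \frac{1}{43}\right) = \frac{26}{43}$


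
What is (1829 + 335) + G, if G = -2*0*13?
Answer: 2164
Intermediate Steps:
G = 0 (G = 0*13 = 0)
(1829 + 335) + G = (1829 + 335) + 0 = 2164 + 0 = 2164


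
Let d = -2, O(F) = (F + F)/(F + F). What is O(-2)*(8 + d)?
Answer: 6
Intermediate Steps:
O(F) = 1 (O(F) = (2*F)/((2*F)) = (2*F)*(1/(2*F)) = 1)
O(-2)*(8 + d) = 1*(8 - 2) = 1*6 = 6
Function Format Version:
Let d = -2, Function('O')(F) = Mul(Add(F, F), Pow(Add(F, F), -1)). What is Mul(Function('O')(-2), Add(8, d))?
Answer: 6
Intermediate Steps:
Function('O')(F) = 1 (Function('O')(F) = Mul(Mul(2, F), Pow(Mul(2, F), -1)) = Mul(Mul(2, F), Mul(Rational(1, 2), Pow(F, -1))) = 1)
Mul(Function('O')(-2), Add(8, d)) = Mul(1, Add(8, -2)) = Mul(1, 6) = 6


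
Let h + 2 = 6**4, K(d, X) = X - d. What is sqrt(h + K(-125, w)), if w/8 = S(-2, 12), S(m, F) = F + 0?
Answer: sqrt(1515) ≈ 38.923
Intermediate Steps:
S(m, F) = F
w = 96 (w = 8*12 = 96)
h = 1294 (h = -2 + 6**4 = -2 + 1296 = 1294)
sqrt(h + K(-125, w)) = sqrt(1294 + (96 - 1*(-125))) = sqrt(1294 + (96 + 125)) = sqrt(1294 + 221) = sqrt(1515)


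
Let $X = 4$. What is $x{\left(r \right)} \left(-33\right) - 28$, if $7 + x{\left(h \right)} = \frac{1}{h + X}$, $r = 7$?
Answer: $200$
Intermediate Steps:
$x{\left(h \right)} = -7 + \frac{1}{4 + h}$ ($x{\left(h \right)} = -7 + \frac{1}{h + 4} = -7 + \frac{1}{4 + h}$)
$x{\left(r \right)} \left(-33\right) - 28 = \frac{-27 - 49}{4 + 7} \left(-33\right) - 28 = \frac{-27 - 49}{11} \left(-33\right) - 28 = \frac{1}{11} \left(-76\right) \left(-33\right) - 28 = \left(- \frac{76}{11}\right) \left(-33\right) - 28 = 228 - 28 = 200$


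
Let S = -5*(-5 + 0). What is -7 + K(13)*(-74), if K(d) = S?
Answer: -1857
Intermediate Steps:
S = 25 (S = -5*(-5) = 25)
K(d) = 25
-7 + K(13)*(-74) = -7 + 25*(-74) = -7 - 1850 = -1857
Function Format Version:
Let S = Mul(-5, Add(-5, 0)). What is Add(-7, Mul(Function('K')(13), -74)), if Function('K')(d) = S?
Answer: -1857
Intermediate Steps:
S = 25 (S = Mul(-5, -5) = 25)
Function('K')(d) = 25
Add(-7, Mul(Function('K')(13), -74)) = Add(-7, Mul(25, -74)) = Add(-7, -1850) = -1857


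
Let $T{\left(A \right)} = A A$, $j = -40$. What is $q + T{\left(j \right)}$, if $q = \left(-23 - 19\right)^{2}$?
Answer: $3364$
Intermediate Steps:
$q = 1764$ ($q = \left(-42\right)^{2} = 1764$)
$T{\left(A \right)} = A^{2}$
$q + T{\left(j \right)} = 1764 + \left(-40\right)^{2} = 1764 + 1600 = 3364$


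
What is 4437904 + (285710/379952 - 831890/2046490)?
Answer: 172538613310682727/38878398424 ≈ 4.4379e+6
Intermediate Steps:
4437904 + (285710/379952 - 831890/2046490) = 4437904 + (285710*(1/379952) - 831890*1/2046490) = 4437904 + (142855/189976 - 83189/204649) = 4437904 + 13431219431/38878398424 = 172538613310682727/38878398424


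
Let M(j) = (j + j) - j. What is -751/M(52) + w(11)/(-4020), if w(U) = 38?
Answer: -755249/52260 ≈ -14.452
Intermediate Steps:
M(j) = j (M(j) = 2*j - j = j)
-751/M(52) + w(11)/(-4020) = -751/52 + 38/(-4020) = -751*1/52 + 38*(-1/4020) = -751/52 - 19/2010 = -755249/52260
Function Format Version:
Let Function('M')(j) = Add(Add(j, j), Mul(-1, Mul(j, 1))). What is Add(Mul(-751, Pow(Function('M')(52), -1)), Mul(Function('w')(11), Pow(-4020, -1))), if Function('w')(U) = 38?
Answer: Rational(-755249, 52260) ≈ -14.452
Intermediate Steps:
Function('M')(j) = j (Function('M')(j) = Add(Mul(2, j), Mul(-1, j)) = j)
Add(Mul(-751, Pow(Function('M')(52), -1)), Mul(Function('w')(11), Pow(-4020, -1))) = Add(Mul(-751, Pow(52, -1)), Mul(38, Pow(-4020, -1))) = Add(Mul(-751, Rational(1, 52)), Mul(38, Rational(-1, 4020))) = Add(Rational(-751, 52), Rational(-19, 2010)) = Rational(-755249, 52260)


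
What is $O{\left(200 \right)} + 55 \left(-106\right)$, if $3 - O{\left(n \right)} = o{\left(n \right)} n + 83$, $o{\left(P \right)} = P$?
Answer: $-45910$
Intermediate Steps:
$O{\left(n \right)} = -80 - n^{2}$ ($O{\left(n \right)} = 3 - \left(n n + 83\right) = 3 - \left(n^{2} + 83\right) = 3 - \left(83 + n^{2}\right) = -80 - n^{2}$)
$O{\left(200 \right)} + 55 \left(-106\right) = \left(-80 - 200^{2}\right) + 55 \left(-106\right) = \left(-80 - 40000\right) - 5830 = -40080 - 5830 = -45910$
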